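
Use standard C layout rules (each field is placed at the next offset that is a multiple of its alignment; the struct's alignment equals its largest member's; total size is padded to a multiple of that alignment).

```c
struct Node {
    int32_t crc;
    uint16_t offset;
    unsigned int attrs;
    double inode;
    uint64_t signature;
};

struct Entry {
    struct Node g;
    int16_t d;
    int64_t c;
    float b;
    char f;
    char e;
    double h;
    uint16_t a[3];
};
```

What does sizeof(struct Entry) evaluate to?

72 bytes

Node: 0..4  crc  (4B, 4-aligned); 4..6  offset  (2B, 2-aligned); 6..8  -- padding (2B); 8..12  attrs  (4B, 4-aligned); 12..16  -- padding (4B); 16..24  inode  (8B, 8-aligned); 24..32  signature  (8B, 8-aligned); sizeof = 32, alignof = 8
0..32  g  (32B, 8-aligned)
32..34  d  (2B, 2-aligned)
34..40  -- padding (6B)
40..48  c  (8B, 8-aligned)
48..52  b  (4B, 4-aligned)
52..53  f  (1B, 1-aligned)
53..54  e  (1B, 1-aligned)
54..56  -- padding (2B)
56..64  h  (8B, 8-aligned)
64..70  a  (6B, 2-aligned)
70..72  -- tail padding (2B)
sizeof = 72, alignof = 8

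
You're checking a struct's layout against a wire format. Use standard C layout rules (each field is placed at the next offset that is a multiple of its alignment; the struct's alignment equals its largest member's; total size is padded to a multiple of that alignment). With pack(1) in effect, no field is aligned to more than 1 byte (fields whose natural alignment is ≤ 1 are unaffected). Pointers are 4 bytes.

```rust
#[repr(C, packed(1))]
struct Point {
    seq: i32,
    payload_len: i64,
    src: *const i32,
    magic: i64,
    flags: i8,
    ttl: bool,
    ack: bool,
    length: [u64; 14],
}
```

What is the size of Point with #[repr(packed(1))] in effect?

139

seq at 0 (size 4, align 1) → ends 4
payload_len at 4 (size 8, align 1) → ends 12
src at 12 (size 4, align 1) → ends 16
magic at 16 (size 8, align 1) → ends 24
flags at 24 (size 1, align 1) → ends 25
ttl at 25 (size 1, align 1) → ends 26
ack at 26 (size 1, align 1) → ends 27
length at 27 (size 112, align 1) → ends 139
total 139 bytes, alignment 1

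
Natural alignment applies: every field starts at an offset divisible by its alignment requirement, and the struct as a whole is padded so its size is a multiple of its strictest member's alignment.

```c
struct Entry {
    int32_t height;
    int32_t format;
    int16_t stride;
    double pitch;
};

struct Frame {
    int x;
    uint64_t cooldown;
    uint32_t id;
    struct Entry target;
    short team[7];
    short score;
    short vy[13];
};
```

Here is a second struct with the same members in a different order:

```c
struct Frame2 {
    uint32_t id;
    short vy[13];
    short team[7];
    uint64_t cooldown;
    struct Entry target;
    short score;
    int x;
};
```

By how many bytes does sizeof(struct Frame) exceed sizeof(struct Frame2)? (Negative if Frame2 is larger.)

Entry: 0..4  height  (4B, 4-aligned); 4..8  format  (4B, 4-aligned); 8..10  stride  (2B, 2-aligned); 10..16  -- padding (6B); 16..24  pitch  (8B, 8-aligned); sizeof = 24, alignof = 8
0..4  x  (4B, 4-aligned)
4..8  -- padding (4B)
8..16  cooldown  (8B, 8-aligned)
16..20  id  (4B, 4-aligned)
20..24  -- padding (4B)
24..48  target  (24B, 8-aligned)
48..62  team  (14B, 2-aligned)
62..64  score  (2B, 2-aligned)
64..90  vy  (26B, 2-aligned)
90..96  -- tail padding (6B)
sizeof = 96, alignof = 8
— Frame2 —
0..4  id  (4B, 4-aligned)
4..30  vy  (26B, 2-aligned)
30..44  team  (14B, 2-aligned)
44..48  -- padding (4B)
48..56  cooldown  (8B, 8-aligned)
56..80  target  (24B, 8-aligned)
80..82  score  (2B, 2-aligned)
82..84  -- padding (2B)
84..88  x  (4B, 4-aligned)
sizeof = 88, alignof = 8
96 − 88 = 8

8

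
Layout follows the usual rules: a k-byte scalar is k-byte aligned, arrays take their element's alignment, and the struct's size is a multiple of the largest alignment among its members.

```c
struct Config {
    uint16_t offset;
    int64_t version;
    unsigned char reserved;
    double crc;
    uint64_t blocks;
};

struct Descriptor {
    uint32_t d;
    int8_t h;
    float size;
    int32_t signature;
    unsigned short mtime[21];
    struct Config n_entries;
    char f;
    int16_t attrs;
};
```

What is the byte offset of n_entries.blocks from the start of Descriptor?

96

Config: offset at 0 (size 2, align 2) → ends 2; pad 6 to align 8 for version; version at 8 (size 8, align 8) → ends 16; reserved at 16 (size 1, align 1) → ends 17; pad 7 to align 8 for crc; crc at 24 (size 8, align 8) → ends 32; blocks at 32 (size 8, align 8) → ends 40; total 40 bytes, alignment 8
d at 0 (size 4, align 4) → ends 4
h at 4 (size 1, align 1) → ends 5
pad 3 to align 4 for size
size at 8 (size 4, align 4) → ends 12
signature at 12 (size 4, align 4) → ends 16
mtime at 16 (size 42, align 2) → ends 58
pad 6 to align 8 for n_entries
n_entries at 64 (size 40, align 8) → ends 104
within Config: blocks at 32
64 + 32 = 96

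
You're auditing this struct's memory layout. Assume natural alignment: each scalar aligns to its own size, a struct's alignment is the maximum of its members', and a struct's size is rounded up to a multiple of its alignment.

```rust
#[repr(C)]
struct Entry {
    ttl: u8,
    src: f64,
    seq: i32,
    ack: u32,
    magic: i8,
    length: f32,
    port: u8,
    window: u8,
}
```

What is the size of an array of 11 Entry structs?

440

0..1  ttl  (1B, 1-aligned)
1..8  -- padding (7B)
8..16  src  (8B, 8-aligned)
16..20  seq  (4B, 4-aligned)
20..24  ack  (4B, 4-aligned)
24..25  magic  (1B, 1-aligned)
25..28  -- padding (3B)
28..32  length  (4B, 4-aligned)
32..33  port  (1B, 1-aligned)
33..34  window  (1B, 1-aligned)
34..40  -- tail padding (6B)
sizeof = 40, alignof = 8
array of 11: 11 × 40 = 440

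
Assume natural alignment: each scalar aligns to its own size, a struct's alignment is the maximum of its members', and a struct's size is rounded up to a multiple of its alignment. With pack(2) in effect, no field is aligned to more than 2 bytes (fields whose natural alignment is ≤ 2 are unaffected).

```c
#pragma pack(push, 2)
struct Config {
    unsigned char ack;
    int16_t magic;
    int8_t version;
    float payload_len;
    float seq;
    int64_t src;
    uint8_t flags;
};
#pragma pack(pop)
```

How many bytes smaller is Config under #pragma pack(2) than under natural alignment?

natural layout:
  ack at 0 (size 1, align 1) → ends 1
  pad 1 to align 2 for magic
  magic at 2 (size 2, align 2) → ends 4
  version at 4 (size 1, align 1) → ends 5
  pad 3 to align 4 for payload_len
  payload_len at 8 (size 4, align 4) → ends 12
  seq at 12 (size 4, align 4) → ends 16
  src at 16 (size 8, align 8) → ends 24
  flags at 24 (size 1, align 1) → ends 25
  tail pad 7 to reach multiple of 8
  total 32 bytes, alignment 8
packed(2) layout:
  ack at 0 (size 1, align 1) → ends 1
  pad 1 to align 2 for magic
  magic at 2 (size 2, align 2) → ends 4
  version at 4 (size 1, align 1) → ends 5
  pad 1 to align 2 for payload_len
  payload_len at 6 (size 4, align 2) → ends 10
  seq at 10 (size 4, align 2) → ends 14
  src at 14 (size 8, align 2) → ends 22
  flags at 22 (size 1, align 1) → ends 23
  tail pad 1 to reach multiple of 2
  total 24 bytes, alignment 2
32 − 24 = 8

8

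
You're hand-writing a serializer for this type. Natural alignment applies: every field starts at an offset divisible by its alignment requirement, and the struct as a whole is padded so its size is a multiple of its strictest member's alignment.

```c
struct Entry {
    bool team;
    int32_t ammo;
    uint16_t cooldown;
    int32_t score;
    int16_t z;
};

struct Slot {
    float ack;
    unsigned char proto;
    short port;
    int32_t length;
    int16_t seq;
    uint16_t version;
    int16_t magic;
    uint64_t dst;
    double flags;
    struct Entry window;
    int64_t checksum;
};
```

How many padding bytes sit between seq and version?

0

Entry: team at 0 (size 1, align 1) → ends 1; pad 3 to align 4 for ammo; ammo at 4 (size 4, align 4) → ends 8; cooldown at 8 (size 2, align 2) → ends 10; pad 2 to align 4 for score; score at 12 (size 4, align 4) → ends 16; z at 16 (size 2, align 2) → ends 18; tail pad 2 to reach multiple of 4; total 20 bytes, alignment 4
ack at 0 (size 4, align 4) → ends 4
proto at 4 (size 1, align 1) → ends 5
pad 1 to align 2 for port
port at 6 (size 2, align 2) → ends 8
length at 8 (size 4, align 4) → ends 12
seq at 12 (size 2, align 2) → ends 14
version at 14 (size 2, align 2) → ends 16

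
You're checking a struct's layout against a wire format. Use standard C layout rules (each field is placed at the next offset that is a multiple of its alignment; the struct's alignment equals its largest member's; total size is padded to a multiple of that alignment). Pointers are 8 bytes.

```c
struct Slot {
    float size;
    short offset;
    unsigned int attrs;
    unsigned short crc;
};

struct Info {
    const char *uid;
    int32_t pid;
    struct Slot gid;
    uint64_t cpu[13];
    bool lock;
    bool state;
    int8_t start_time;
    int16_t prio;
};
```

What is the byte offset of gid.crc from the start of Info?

Slot: size at 0 (size 4, align 4) → ends 4; offset at 4 (size 2, align 2) → ends 6; pad 2 to align 4 for attrs; attrs at 8 (size 4, align 4) → ends 12; crc at 12 (size 2, align 2) → ends 14; tail pad 2 to reach multiple of 4; total 16 bytes, alignment 4
uid at 0 (size 8, align 8) → ends 8
pid at 8 (size 4, align 4) → ends 12
gid at 12 (size 16, align 4) → ends 28
within Slot: crc at 12
12 + 12 = 24

24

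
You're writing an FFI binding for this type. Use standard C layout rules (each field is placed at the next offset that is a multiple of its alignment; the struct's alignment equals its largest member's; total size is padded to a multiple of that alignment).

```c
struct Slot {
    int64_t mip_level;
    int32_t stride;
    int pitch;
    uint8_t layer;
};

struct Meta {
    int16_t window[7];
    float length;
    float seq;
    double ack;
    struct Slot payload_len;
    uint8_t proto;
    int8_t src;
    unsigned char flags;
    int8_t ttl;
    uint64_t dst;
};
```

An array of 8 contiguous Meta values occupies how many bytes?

Slot: 0..8  mip_level  (8B, 8-aligned); 8..12  stride  (4B, 4-aligned); 12..16  pitch  (4B, 4-aligned); 16..17  layer  (1B, 1-aligned); 17..24  -- tail padding (7B); sizeof = 24, alignof = 8
0..14  window  (14B, 2-aligned)
14..16  -- padding (2B)
16..20  length  (4B, 4-aligned)
20..24  seq  (4B, 4-aligned)
24..32  ack  (8B, 8-aligned)
32..56  payload_len  (24B, 8-aligned)
56..57  proto  (1B, 1-aligned)
57..58  src  (1B, 1-aligned)
58..59  flags  (1B, 1-aligned)
59..60  ttl  (1B, 1-aligned)
60..64  -- padding (4B)
64..72  dst  (8B, 8-aligned)
sizeof = 72, alignof = 8
array of 8: 8 × 72 = 576

576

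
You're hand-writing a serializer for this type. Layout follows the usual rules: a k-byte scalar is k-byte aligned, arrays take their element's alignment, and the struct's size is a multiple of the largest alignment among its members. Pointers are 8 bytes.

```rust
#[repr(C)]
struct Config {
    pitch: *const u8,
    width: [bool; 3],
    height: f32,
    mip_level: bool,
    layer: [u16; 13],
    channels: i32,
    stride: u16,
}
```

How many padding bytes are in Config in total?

0..8  pitch  (8B, 8-aligned)
8..11  width  (3B, 1-aligned)
11..12  -- padding (1B)
12..16  height  (4B, 4-aligned)
16..17  mip_level  (1B, 1-aligned)
17..18  -- padding (1B)
18..44  layer  (26B, 2-aligned)
44..48  channels  (4B, 4-aligned)
48..50  stride  (2B, 2-aligned)
50..56  -- tail padding (6B)
sizeof = 56, alignof = 8
data bytes 48, size 56 → padding 8

8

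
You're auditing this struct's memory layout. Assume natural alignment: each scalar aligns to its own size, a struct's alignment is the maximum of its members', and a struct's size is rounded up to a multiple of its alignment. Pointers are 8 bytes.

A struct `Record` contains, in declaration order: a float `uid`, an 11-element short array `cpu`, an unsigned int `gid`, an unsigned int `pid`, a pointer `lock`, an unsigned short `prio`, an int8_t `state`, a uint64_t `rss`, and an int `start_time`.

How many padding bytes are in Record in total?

@0: uid [4B, align 4] → 4
@4: cpu [22B, align 2] → 26
+2 pad (align 4)
@28: gid [4B, align 4] → 32
@32: pid [4B, align 4] → 36
+4 pad (align 8)
@40: lock [8B, align 8] → 48
@48: prio [2B, align 2] → 50
@50: state [1B, align 1] → 51
+5 pad (align 8)
@56: rss [8B, align 8] → 64
@64: start_time [4B, align 4] → 68
+4 tail pad (align 8)
size 72, align 8
data bytes 57, size 72 → padding 15

15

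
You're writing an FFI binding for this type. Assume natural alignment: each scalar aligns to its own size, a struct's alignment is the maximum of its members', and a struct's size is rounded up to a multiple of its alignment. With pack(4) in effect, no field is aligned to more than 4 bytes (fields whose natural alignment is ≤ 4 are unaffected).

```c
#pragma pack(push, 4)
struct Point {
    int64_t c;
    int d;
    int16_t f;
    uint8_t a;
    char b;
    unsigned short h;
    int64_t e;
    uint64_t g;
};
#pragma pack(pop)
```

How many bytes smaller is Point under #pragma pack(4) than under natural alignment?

4

natural layout:
  c at 0 (size 8, align 8) → ends 8
  d at 8 (size 4, align 4) → ends 12
  f at 12 (size 2, align 2) → ends 14
  a at 14 (size 1, align 1) → ends 15
  b at 15 (size 1, align 1) → ends 16
  h at 16 (size 2, align 2) → ends 18
  pad 6 to align 8 for e
  e at 24 (size 8, align 8) → ends 32
  g at 32 (size 8, align 8) → ends 40
  total 40 bytes, alignment 8
packed(4) layout:
  c at 0 (size 8, align 4) → ends 8
  d at 8 (size 4, align 4) → ends 12
  f at 12 (size 2, align 2) → ends 14
  a at 14 (size 1, align 1) → ends 15
  b at 15 (size 1, align 1) → ends 16
  h at 16 (size 2, align 2) → ends 18
  pad 2 to align 4 for e
  e at 20 (size 8, align 4) → ends 28
  g at 28 (size 8, align 4) → ends 36
  total 36 bytes, alignment 4
40 − 36 = 4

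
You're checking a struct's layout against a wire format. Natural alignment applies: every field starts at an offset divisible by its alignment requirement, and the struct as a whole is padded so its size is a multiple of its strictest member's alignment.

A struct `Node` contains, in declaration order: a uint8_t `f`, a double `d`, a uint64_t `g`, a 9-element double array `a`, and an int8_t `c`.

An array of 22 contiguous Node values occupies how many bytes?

2288

@0: f [1B, align 1] → 1
+7 pad (align 8)
@8: d [8B, align 8] → 16
@16: g [8B, align 8] → 24
@24: a [72B, align 8] → 96
@96: c [1B, align 1] → 97
+7 tail pad (align 8)
size 104, align 8
array of 22: 22 × 104 = 2288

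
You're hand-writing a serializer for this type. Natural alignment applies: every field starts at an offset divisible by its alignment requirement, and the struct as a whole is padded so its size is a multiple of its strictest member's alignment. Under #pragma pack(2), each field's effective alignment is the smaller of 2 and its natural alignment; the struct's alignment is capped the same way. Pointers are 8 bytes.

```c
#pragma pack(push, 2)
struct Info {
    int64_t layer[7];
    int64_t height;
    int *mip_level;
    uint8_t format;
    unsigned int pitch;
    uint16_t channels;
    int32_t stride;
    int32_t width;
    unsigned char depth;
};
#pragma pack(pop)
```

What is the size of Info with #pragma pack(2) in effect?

@0: layer [56B, align 2] → 56
@56: height [8B, align 2] → 64
@64: mip_level [8B, align 2] → 72
@72: format [1B, align 1] → 73
+1 pad (align 2)
@74: pitch [4B, align 2] → 78
@78: channels [2B, align 2] → 80
@80: stride [4B, align 2] → 84
@84: width [4B, align 2] → 88
@88: depth [1B, align 1] → 89
+1 tail pad (align 2)
size 90, align 2

90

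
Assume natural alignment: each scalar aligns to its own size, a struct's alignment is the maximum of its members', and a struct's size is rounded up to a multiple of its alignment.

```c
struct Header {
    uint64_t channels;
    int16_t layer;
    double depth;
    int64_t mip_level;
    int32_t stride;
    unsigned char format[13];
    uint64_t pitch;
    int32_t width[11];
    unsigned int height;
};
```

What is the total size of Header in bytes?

112 bytes

@0: channels [8B, align 8] → 8
@8: layer [2B, align 2] → 10
+6 pad (align 8)
@16: depth [8B, align 8] → 24
@24: mip_level [8B, align 8] → 32
@32: stride [4B, align 4] → 36
@36: format [13B, align 1] → 49
+7 pad (align 8)
@56: pitch [8B, align 8] → 64
@64: width [44B, align 4] → 108
@108: height [4B, align 4] → 112
size 112, align 8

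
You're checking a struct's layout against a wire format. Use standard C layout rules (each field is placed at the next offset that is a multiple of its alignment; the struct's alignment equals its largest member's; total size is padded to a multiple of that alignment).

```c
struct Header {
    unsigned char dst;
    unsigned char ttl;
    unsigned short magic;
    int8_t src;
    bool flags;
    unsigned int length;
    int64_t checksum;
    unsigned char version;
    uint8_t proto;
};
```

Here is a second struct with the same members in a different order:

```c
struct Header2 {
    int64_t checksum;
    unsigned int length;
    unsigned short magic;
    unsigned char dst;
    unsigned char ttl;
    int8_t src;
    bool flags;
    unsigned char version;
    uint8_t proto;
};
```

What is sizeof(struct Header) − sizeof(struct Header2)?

8

dst at 0 (size 1, align 1) → ends 1
ttl at 1 (size 1, align 1) → ends 2
magic at 2 (size 2, align 2) → ends 4
src at 4 (size 1, align 1) → ends 5
flags at 5 (size 1, align 1) → ends 6
pad 2 to align 4 for length
length at 8 (size 4, align 4) → ends 12
pad 4 to align 8 for checksum
checksum at 16 (size 8, align 8) → ends 24
version at 24 (size 1, align 1) → ends 25
proto at 25 (size 1, align 1) → ends 26
tail pad 6 to reach multiple of 8
total 32 bytes, alignment 8
— Header2 —
checksum at 0 (size 8, align 8) → ends 8
length at 8 (size 4, align 4) → ends 12
magic at 12 (size 2, align 2) → ends 14
dst at 14 (size 1, align 1) → ends 15
ttl at 15 (size 1, align 1) → ends 16
src at 16 (size 1, align 1) → ends 17
flags at 17 (size 1, align 1) → ends 18
version at 18 (size 1, align 1) → ends 19
proto at 19 (size 1, align 1) → ends 20
tail pad 4 to reach multiple of 8
total 24 bytes, alignment 8
32 − 24 = 8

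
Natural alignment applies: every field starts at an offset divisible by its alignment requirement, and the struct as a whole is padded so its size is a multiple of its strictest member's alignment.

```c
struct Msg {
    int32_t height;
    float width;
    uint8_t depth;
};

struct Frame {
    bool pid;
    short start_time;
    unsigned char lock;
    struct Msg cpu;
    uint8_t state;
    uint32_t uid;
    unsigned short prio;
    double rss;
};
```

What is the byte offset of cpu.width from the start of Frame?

12

Msg: @0: height [4B, align 4] → 4; @4: width [4B, align 4] → 8; @8: depth [1B, align 1] → 9; +3 tail pad (align 4); size 12, align 4
@0: pid [1B, align 1] → 1
+1 pad (align 2)
@2: start_time [2B, align 2] → 4
@4: lock [1B, align 1] → 5
+3 pad (align 4)
@8: cpu [12B, align 4] → 20
within Msg: width at 4
8 + 4 = 12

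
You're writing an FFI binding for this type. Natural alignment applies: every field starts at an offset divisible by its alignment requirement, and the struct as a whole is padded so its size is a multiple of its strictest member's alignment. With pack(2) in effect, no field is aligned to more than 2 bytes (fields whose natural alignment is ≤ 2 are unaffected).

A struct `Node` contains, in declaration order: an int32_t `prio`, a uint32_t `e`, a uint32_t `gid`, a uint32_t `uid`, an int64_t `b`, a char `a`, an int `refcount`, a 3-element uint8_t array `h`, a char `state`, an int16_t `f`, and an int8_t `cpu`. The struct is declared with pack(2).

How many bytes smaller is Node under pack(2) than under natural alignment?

natural layout:
  prio at 0 (size 4, align 4) → ends 4
  e at 4 (size 4, align 4) → ends 8
  gid at 8 (size 4, align 4) → ends 12
  uid at 12 (size 4, align 4) → ends 16
  b at 16 (size 8, align 8) → ends 24
  a at 24 (size 1, align 1) → ends 25
  pad 3 to align 4 for refcount
  refcount at 28 (size 4, align 4) → ends 32
  h at 32 (size 3, align 1) → ends 35
  state at 35 (size 1, align 1) → ends 36
  f at 36 (size 2, align 2) → ends 38
  cpu at 38 (size 1, align 1) → ends 39
  tail pad 1 to reach multiple of 8
  total 40 bytes, alignment 8
packed(2) layout:
  prio at 0 (size 4, align 2) → ends 4
  e at 4 (size 4, align 2) → ends 8
  gid at 8 (size 4, align 2) → ends 12
  uid at 12 (size 4, align 2) → ends 16
  b at 16 (size 8, align 2) → ends 24
  a at 24 (size 1, align 1) → ends 25
  pad 1 to align 2 for refcount
  refcount at 26 (size 4, align 2) → ends 30
  h at 30 (size 3, align 1) → ends 33
  state at 33 (size 1, align 1) → ends 34
  f at 34 (size 2, align 2) → ends 36
  cpu at 36 (size 1, align 1) → ends 37
  tail pad 1 to reach multiple of 2
  total 38 bytes, alignment 2
40 − 38 = 2

2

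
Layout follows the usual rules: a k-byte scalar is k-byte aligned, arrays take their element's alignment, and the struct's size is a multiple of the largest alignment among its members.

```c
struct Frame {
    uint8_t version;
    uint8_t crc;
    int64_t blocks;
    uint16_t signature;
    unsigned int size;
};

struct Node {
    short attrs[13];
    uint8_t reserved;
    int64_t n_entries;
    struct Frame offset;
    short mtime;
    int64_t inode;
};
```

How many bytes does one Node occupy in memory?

80

Frame: 0..1  version  (1B, 1-aligned); 1..2  crc  (1B, 1-aligned); 2..8  -- padding (6B); 8..16  blocks  (8B, 8-aligned); 16..18  signature  (2B, 2-aligned); 18..20  -- padding (2B); 20..24  size  (4B, 4-aligned); sizeof = 24, alignof = 8
0..26  attrs  (26B, 2-aligned)
26..27  reserved  (1B, 1-aligned)
27..32  -- padding (5B)
32..40  n_entries  (8B, 8-aligned)
40..64  offset  (24B, 8-aligned)
64..66  mtime  (2B, 2-aligned)
66..72  -- padding (6B)
72..80  inode  (8B, 8-aligned)
sizeof = 80, alignof = 8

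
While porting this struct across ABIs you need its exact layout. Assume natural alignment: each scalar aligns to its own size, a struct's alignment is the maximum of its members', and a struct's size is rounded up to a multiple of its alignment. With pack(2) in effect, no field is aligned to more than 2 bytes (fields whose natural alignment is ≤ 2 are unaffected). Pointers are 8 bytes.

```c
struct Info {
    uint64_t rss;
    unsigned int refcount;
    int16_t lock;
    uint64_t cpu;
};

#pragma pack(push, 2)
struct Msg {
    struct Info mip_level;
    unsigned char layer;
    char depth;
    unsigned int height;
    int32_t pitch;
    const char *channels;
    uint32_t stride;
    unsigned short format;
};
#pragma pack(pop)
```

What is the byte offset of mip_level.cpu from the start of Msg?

16

Info: rss at 0 (size 8, align 8) → ends 8; refcount at 8 (size 4, align 4) → ends 12; lock at 12 (size 2, align 2) → ends 14; pad 2 to align 8 for cpu; cpu at 16 (size 8, align 8) → ends 24; total 24 bytes, alignment 8
mip_level at 0 (size 24, align 2) → ends 24
within Info: cpu at 16
0 + 16 = 16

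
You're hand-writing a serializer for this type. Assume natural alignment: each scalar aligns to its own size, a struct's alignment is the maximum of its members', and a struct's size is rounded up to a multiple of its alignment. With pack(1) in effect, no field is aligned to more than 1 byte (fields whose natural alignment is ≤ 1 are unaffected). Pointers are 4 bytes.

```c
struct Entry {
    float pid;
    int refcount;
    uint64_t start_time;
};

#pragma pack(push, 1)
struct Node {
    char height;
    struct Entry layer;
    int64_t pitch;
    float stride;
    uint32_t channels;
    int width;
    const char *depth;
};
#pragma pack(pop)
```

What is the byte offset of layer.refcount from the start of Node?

Entry: @0: pid [4B, align 4] → 4; @4: refcount [4B, align 4] → 8; @8: start_time [8B, align 8] → 16; size 16, align 8
@0: height [1B, align 1] → 1
@1: layer [16B, align 1] → 17
within Entry: refcount at 4
1 + 4 = 5

5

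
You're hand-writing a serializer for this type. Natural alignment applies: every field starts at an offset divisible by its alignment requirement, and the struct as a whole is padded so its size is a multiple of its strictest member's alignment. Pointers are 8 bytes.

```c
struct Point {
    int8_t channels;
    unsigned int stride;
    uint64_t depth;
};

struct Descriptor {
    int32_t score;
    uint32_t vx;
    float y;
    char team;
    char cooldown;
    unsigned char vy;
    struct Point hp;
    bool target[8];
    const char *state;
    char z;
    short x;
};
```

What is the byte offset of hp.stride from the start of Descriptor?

Point: @0: channels [1B, align 1] → 1; +3 pad (align 4); @4: stride [4B, align 4] → 8; @8: depth [8B, align 8] → 16; size 16, align 8
@0: score [4B, align 4] → 4
@4: vx [4B, align 4] → 8
@8: y [4B, align 4] → 12
@12: team [1B, align 1] → 13
@13: cooldown [1B, align 1] → 14
@14: vy [1B, align 1] → 15
+1 pad (align 8)
@16: hp [16B, align 8] → 32
within Point: stride at 4
16 + 4 = 20

20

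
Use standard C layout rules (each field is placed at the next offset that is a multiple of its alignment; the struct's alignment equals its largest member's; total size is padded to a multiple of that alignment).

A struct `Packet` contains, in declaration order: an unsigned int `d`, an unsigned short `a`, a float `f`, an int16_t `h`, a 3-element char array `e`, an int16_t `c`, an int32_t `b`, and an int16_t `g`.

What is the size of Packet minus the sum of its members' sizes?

0..4  d  (4B, 4-aligned)
4..6  a  (2B, 2-aligned)
6..8  -- padding (2B)
8..12  f  (4B, 4-aligned)
12..14  h  (2B, 2-aligned)
14..17  e  (3B, 1-aligned)
17..18  -- padding (1B)
18..20  c  (2B, 2-aligned)
20..24  b  (4B, 4-aligned)
24..26  g  (2B, 2-aligned)
26..28  -- tail padding (2B)
sizeof = 28, alignof = 4
data bytes 23, size 28 → padding 5

5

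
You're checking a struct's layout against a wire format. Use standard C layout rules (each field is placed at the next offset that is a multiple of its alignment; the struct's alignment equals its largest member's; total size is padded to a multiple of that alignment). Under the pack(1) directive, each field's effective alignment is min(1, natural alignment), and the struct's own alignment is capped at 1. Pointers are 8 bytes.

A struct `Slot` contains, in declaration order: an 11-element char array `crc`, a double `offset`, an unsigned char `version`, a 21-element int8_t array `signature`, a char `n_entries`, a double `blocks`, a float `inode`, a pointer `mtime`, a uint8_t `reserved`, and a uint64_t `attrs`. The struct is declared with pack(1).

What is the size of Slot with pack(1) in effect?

71

0..11  crc  (11B, 1-aligned)
11..19  offset  (8B, 1-aligned)
19..20  version  (1B, 1-aligned)
20..41  signature  (21B, 1-aligned)
41..42  n_entries  (1B, 1-aligned)
42..50  blocks  (8B, 1-aligned)
50..54  inode  (4B, 1-aligned)
54..62  mtime  (8B, 1-aligned)
62..63  reserved  (1B, 1-aligned)
63..71  attrs  (8B, 1-aligned)
sizeof = 71, alignof = 1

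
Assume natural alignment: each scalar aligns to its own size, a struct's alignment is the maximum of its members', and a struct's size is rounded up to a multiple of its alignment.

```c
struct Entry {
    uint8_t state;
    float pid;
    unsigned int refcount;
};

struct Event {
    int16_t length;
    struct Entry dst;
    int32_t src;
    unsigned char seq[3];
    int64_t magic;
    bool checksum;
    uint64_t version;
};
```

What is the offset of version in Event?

40

Entry: 0..1  state  (1B, 1-aligned); 1..4  -- padding (3B); 4..8  pid  (4B, 4-aligned); 8..12  refcount  (4B, 4-aligned); sizeof = 12, alignof = 4
0..2  length  (2B, 2-aligned)
2..4  -- padding (2B)
4..16  dst  (12B, 4-aligned)
16..20  src  (4B, 4-aligned)
20..23  seq  (3B, 1-aligned)
23..24  -- padding (1B)
24..32  magic  (8B, 8-aligned)
32..33  checksum  (1B, 1-aligned)
33..40  -- padding (7B)
40..48  version  (8B, 8-aligned)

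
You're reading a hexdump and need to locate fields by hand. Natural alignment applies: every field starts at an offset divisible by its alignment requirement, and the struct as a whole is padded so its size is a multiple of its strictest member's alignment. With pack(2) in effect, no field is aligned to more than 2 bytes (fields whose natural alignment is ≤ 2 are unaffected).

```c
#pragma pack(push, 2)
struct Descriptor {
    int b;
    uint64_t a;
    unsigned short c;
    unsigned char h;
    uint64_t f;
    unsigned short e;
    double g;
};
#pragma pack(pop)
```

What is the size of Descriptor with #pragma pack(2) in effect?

0..4  b  (4B, 2-aligned)
4..12  a  (8B, 2-aligned)
12..14  c  (2B, 2-aligned)
14..15  h  (1B, 1-aligned)
15..16  -- padding (1B)
16..24  f  (8B, 2-aligned)
24..26  e  (2B, 2-aligned)
26..34  g  (8B, 2-aligned)
sizeof = 34, alignof = 2

34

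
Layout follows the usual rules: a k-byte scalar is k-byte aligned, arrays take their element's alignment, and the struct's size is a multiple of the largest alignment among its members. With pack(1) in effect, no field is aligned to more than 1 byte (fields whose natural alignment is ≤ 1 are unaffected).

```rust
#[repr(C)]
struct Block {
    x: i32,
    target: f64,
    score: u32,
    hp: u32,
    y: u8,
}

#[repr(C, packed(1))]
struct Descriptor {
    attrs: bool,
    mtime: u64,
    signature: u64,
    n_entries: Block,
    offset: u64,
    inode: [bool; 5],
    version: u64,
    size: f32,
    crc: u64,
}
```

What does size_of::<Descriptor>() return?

82

Block: x at 0 (size 4, align 4) → ends 4; pad 4 to align 8 for target; target at 8 (size 8, align 8) → ends 16; score at 16 (size 4, align 4) → ends 20; hp at 20 (size 4, align 4) → ends 24; y at 24 (size 1, align 1) → ends 25; tail pad 7 to reach multiple of 8; total 32 bytes, alignment 8
attrs at 0 (size 1, align 1) → ends 1
mtime at 1 (size 8, align 1) → ends 9
signature at 9 (size 8, align 1) → ends 17
n_entries at 17 (size 32, align 1) → ends 49
offset at 49 (size 8, align 1) → ends 57
inode at 57 (size 5, align 1) → ends 62
version at 62 (size 8, align 1) → ends 70
size at 70 (size 4, align 1) → ends 74
crc at 74 (size 8, align 1) → ends 82
total 82 bytes, alignment 1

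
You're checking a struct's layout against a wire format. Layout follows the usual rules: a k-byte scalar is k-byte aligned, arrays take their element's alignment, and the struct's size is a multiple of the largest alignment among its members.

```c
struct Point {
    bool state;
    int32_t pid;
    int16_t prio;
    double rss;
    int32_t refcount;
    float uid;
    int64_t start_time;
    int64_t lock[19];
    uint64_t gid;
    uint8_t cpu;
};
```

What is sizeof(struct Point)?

0..1  state  (1B, 1-aligned)
1..4  -- padding (3B)
4..8  pid  (4B, 4-aligned)
8..10  prio  (2B, 2-aligned)
10..16  -- padding (6B)
16..24  rss  (8B, 8-aligned)
24..28  refcount  (4B, 4-aligned)
28..32  uid  (4B, 4-aligned)
32..40  start_time  (8B, 8-aligned)
40..192  lock  (152B, 8-aligned)
192..200  gid  (8B, 8-aligned)
200..201  cpu  (1B, 1-aligned)
201..208  -- tail padding (7B)
sizeof = 208, alignof = 8

208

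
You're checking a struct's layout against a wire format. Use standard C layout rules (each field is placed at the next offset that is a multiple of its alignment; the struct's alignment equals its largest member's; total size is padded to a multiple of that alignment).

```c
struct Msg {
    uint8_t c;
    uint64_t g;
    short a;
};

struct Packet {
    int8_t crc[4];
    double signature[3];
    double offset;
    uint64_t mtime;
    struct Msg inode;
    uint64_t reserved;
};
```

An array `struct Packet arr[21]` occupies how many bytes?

1680

Msg: 0..1  c  (1B, 1-aligned); 1..8  -- padding (7B); 8..16  g  (8B, 8-aligned); 16..18  a  (2B, 2-aligned); 18..24  -- tail padding (6B); sizeof = 24, alignof = 8
0..4  crc  (4B, 1-aligned)
4..8  -- padding (4B)
8..32  signature  (24B, 8-aligned)
32..40  offset  (8B, 8-aligned)
40..48  mtime  (8B, 8-aligned)
48..72  inode  (24B, 8-aligned)
72..80  reserved  (8B, 8-aligned)
sizeof = 80, alignof = 8
array of 21: 21 × 80 = 1680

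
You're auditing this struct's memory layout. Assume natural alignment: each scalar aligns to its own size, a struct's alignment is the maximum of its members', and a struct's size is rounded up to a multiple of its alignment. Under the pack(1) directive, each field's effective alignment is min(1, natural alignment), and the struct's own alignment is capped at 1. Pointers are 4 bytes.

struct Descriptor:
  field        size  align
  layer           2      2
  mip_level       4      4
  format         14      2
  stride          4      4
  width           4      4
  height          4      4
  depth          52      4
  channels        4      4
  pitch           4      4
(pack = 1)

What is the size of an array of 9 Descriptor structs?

@0: layer [2B, align 1] → 2
@2: mip_level [4B, align 1] → 6
@6: format [14B, align 1] → 20
@20: stride [4B, align 1] → 24
@24: width [4B, align 1] → 28
@28: height [4B, align 1] → 32
@32: depth [52B, align 1] → 84
@84: channels [4B, align 1] → 88
@88: pitch [4B, align 1] → 92
size 92, align 1
array of 9: 9 × 92 = 828

828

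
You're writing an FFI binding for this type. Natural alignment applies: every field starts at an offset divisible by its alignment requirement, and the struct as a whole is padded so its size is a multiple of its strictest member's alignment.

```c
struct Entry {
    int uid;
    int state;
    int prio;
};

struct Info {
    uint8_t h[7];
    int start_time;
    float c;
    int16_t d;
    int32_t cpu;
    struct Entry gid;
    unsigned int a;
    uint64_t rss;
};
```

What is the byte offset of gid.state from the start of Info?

Entry: uid at 0 (size 4, align 4) → ends 4; state at 4 (size 4, align 4) → ends 8; prio at 8 (size 4, align 4) → ends 12; total 12 bytes, alignment 4
h at 0 (size 7, align 1) → ends 7
pad 1 to align 4 for start_time
start_time at 8 (size 4, align 4) → ends 12
c at 12 (size 4, align 4) → ends 16
d at 16 (size 2, align 2) → ends 18
pad 2 to align 4 for cpu
cpu at 20 (size 4, align 4) → ends 24
gid at 24 (size 12, align 4) → ends 36
within Entry: state at 4
24 + 4 = 28

28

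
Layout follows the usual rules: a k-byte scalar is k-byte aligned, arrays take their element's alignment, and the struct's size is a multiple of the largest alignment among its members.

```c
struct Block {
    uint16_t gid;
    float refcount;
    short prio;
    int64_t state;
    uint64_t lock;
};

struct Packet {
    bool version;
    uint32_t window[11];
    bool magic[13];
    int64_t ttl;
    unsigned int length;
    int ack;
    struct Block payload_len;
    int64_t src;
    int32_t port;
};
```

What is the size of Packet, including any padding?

Block: @0: gid [2B, align 2] → 2; +2 pad (align 4); @4: refcount [4B, align 4] → 8; @8: prio [2B, align 2] → 10; +6 pad (align 8); @16: state [8B, align 8] → 24; @24: lock [8B, align 8] → 32; size 32, align 8
@0: version [1B, align 1] → 1
+3 pad (align 4)
@4: window [44B, align 4] → 48
@48: magic [13B, align 1] → 61
+3 pad (align 8)
@64: ttl [8B, align 8] → 72
@72: length [4B, align 4] → 76
@76: ack [4B, align 4] → 80
@80: payload_len [32B, align 8] → 112
@112: src [8B, align 8] → 120
@120: port [4B, align 4] → 124
+4 tail pad (align 8)
size 128, align 8

128 bytes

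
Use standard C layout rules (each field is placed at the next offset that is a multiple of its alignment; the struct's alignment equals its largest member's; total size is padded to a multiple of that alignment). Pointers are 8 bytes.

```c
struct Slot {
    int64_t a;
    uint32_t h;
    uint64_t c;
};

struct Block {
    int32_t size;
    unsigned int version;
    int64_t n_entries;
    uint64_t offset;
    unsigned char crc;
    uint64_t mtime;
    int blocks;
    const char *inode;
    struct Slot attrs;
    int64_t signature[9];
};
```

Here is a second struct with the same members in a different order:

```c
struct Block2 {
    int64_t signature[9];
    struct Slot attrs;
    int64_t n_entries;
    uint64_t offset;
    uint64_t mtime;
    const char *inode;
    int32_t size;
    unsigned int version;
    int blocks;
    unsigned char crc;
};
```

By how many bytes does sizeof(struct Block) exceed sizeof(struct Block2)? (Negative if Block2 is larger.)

Slot: 0..8  a  (8B, 8-aligned); 8..12  h  (4B, 4-aligned); 12..16  -- padding (4B); 16..24  c  (8B, 8-aligned); sizeof = 24, alignof = 8
0..4  size  (4B, 4-aligned)
4..8  version  (4B, 4-aligned)
8..16  n_entries  (8B, 8-aligned)
16..24  offset  (8B, 8-aligned)
24..25  crc  (1B, 1-aligned)
25..32  -- padding (7B)
32..40  mtime  (8B, 8-aligned)
40..44  blocks  (4B, 4-aligned)
44..48  -- padding (4B)
48..56  inode  (8B, 8-aligned)
56..80  attrs  (24B, 8-aligned)
80..152  signature  (72B, 8-aligned)
sizeof = 152, alignof = 8
— Block2 —
0..72  signature  (72B, 8-aligned)
72..96  attrs  (24B, 8-aligned)
96..104  n_entries  (8B, 8-aligned)
104..112  offset  (8B, 8-aligned)
112..120  mtime  (8B, 8-aligned)
120..128  inode  (8B, 8-aligned)
128..132  size  (4B, 4-aligned)
132..136  version  (4B, 4-aligned)
136..140  blocks  (4B, 4-aligned)
140..141  crc  (1B, 1-aligned)
141..144  -- tail padding (3B)
sizeof = 144, alignof = 8
152 − 144 = 8

8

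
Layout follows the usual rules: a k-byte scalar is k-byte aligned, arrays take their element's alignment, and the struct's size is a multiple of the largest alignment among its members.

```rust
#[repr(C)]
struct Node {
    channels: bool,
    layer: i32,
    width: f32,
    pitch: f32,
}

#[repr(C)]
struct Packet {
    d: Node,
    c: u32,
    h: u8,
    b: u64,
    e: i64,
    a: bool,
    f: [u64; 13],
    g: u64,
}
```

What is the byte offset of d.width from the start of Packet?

8

Node: 0..1  channels  (1B, 1-aligned); 1..4  -- padding (3B); 4..8  layer  (4B, 4-aligned); 8..12  width  (4B, 4-aligned); 12..16  pitch  (4B, 4-aligned); sizeof = 16, alignof = 4
0..16  d  (16B, 4-aligned)
within Node: width at 8
0 + 8 = 8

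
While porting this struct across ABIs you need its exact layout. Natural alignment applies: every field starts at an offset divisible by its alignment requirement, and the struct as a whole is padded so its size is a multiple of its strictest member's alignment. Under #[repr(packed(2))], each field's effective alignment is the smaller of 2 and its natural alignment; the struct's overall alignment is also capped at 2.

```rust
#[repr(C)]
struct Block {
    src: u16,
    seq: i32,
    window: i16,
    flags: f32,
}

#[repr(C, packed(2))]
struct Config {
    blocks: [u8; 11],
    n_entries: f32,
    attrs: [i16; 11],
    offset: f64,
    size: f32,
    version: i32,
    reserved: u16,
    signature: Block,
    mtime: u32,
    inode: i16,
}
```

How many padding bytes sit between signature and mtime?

0

Block: 0..2  src  (2B, 2-aligned); 2..4  -- padding (2B); 4..8  seq  (4B, 4-aligned); 8..10  window  (2B, 2-aligned); 10..12  -- padding (2B); 12..16  flags  (4B, 4-aligned); sizeof = 16, alignof = 4
0..11  blocks  (11B, 1-aligned)
11..12  -- padding (1B)
12..16  n_entries  (4B, 2-aligned)
16..38  attrs  (22B, 2-aligned)
38..46  offset  (8B, 2-aligned)
46..50  size  (4B, 2-aligned)
50..54  version  (4B, 2-aligned)
54..56  reserved  (2B, 2-aligned)
56..72  signature  (16B, 2-aligned)
72..76  mtime  (4B, 2-aligned)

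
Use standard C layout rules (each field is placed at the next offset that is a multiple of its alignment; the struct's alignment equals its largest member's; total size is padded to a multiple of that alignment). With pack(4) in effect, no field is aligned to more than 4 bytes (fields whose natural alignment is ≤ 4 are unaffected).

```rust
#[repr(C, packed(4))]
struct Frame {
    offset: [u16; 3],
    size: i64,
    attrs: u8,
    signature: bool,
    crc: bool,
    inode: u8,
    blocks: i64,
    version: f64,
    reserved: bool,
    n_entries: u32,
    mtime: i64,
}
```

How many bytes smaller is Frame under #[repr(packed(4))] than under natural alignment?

natural layout:
  0..6  offset  (6B, 2-aligned)
  6..8  -- padding (2B)
  8..16  size  (8B, 8-aligned)
  16..17  attrs  (1B, 1-aligned)
  17..18  signature  (1B, 1-aligned)
  18..19  crc  (1B, 1-aligned)
  19..20  inode  (1B, 1-aligned)
  20..24  -- padding (4B)
  24..32  blocks  (8B, 8-aligned)
  32..40  version  (8B, 8-aligned)
  40..41  reserved  (1B, 1-aligned)
  41..44  -- padding (3B)
  44..48  n_entries  (4B, 4-aligned)
  48..56  mtime  (8B, 8-aligned)
  sizeof = 56, alignof = 8
packed(4) layout:
  0..6  offset  (6B, 2-aligned)
  6..8  -- padding (2B)
  8..16  size  (8B, 4-aligned)
  16..17  attrs  (1B, 1-aligned)
  17..18  signature  (1B, 1-aligned)
  18..19  crc  (1B, 1-aligned)
  19..20  inode  (1B, 1-aligned)
  20..28  blocks  (8B, 4-aligned)
  28..36  version  (8B, 4-aligned)
  36..37  reserved  (1B, 1-aligned)
  37..40  -- padding (3B)
  40..44  n_entries  (4B, 4-aligned)
  44..52  mtime  (8B, 4-aligned)
  sizeof = 52, alignof = 4
56 − 52 = 4

4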